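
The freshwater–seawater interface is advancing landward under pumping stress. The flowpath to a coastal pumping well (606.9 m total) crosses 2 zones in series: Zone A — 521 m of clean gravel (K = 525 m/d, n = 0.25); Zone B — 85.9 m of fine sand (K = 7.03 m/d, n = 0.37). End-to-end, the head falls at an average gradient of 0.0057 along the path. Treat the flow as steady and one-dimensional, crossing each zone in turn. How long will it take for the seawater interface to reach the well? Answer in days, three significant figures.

619 days

Steady 1-D flow in series ⇒ the Darcy flux q is identical in every zone and the zone head losses add (resistances L/K in series).
Σ(L/K) = 521/525 + 85.9/7.03 = 0.9924 + 12.22 = 13.21 d
K_eq = L_total / Σ(L/K) = 606.9 / 13.21 = 45.94 m/d
q = K_eq · i = 45.94 × 0.0057 = 0.2618 m/d (same in every zone)
Zone A: v = q/n = 0.2618/0.25 = 1.047 m/d → t_A = 521/1.047 = 497.4 d
Zone B: v = q/n = 0.2618/0.37 = 0.7077 m/d → t_B = 85.9/0.7077 = 121.4 d
Total t = 497.4 + 121.4 = 618.8 d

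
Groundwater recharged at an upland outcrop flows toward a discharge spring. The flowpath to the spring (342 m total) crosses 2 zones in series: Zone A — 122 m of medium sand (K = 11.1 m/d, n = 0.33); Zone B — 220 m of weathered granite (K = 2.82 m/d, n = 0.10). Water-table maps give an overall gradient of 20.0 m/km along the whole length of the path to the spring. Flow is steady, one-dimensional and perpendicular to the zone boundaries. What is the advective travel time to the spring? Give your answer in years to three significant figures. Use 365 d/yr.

2.22 years

Continuity: the same q passes through each zone, so ΔH = q·Σ(L_j/K_j) — the zones act as resistances in series.
Σ(L/K) = 122/11.1 + 220/2.82 = 10.99 + 78.01 = 89.01 d
K_eq = L_total / Σ(L/K) = 342 / 89.01 = 3.842 m/d
q = K_eq · i = 3.842 × 0.020 = 0.07685 m/d (same in every zone)
Zone A: v = q/n = 0.07685/0.33 = 0.2329 m/d → t_A = 122/0.2329 = 523.9 d
Zone B: v = q/n = 0.07685/0.10 = 0.7685 m/d → t_B = 220/0.7685 = 286.3 d
Total t = 523.9 + 286.3 = 810.2 d
   = 810.2 / 365 = 2.22 yr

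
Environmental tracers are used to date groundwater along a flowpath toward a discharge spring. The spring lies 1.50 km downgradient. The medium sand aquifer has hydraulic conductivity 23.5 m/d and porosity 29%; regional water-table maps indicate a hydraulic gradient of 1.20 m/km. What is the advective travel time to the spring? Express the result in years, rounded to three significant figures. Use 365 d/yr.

42.3 years

Specific discharge q = 23.5 × 0.0012 = 0.02820 m/d
v = Ki/n = 23.5·0.0012/0.29 = 0.09724 m/d
L = 1.50 km = 1500 m
t = L / v = 1500 / 0.09724 = 15430 d
   = 15430 / 365 = 42.3 yr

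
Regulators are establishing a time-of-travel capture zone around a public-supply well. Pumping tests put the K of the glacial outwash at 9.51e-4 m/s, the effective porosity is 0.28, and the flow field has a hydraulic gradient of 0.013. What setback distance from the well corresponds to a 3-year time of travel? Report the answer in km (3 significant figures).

K = 9.51e-4 m/s × 86400 s/d = 82.17 m/d
Specific discharge q = 82.17 × 0.013 = 1.068 m/d
v_s = q/n_e = 1.068/0.28 = 3.815 m/d
T = 3 yr × 365 = 1095 d
L = v × T = 3.815 × 1095 = 4177 m
   = 4.18 km

4.18 km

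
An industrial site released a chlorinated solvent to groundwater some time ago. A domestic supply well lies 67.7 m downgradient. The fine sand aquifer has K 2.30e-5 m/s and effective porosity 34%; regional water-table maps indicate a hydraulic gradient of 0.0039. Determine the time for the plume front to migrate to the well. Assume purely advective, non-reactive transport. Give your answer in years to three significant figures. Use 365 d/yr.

K = 2.30e-5 m/s × 86400 s/d = 1.987 m/d
Darcy flux q = K·i = 1.987 × 0.0039 = 0.007750 m/d
v = Ki/n = 1.987·0.0039/0.34 = 0.02279 m/d
t = L / v = 67.7 / 0.02279 = 2970 d
   = 2970 / 365 = 8.14 yr

8.14 years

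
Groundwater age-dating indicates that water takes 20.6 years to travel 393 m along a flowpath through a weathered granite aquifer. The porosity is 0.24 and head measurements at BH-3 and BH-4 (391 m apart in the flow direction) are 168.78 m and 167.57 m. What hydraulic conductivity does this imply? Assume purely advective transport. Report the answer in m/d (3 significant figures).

Hydraulic gradient i = (168.78 − 167.57) / 391 = 1.21 / 391 = 0.003095
t = 20.6 years = 7519 d
v = L / t = 393 / 7519 = 0.05227 m/d
K = v · n / i = 0.05227 × 0.24 / 0.003095 = 4.05 m/d

4.05 m/d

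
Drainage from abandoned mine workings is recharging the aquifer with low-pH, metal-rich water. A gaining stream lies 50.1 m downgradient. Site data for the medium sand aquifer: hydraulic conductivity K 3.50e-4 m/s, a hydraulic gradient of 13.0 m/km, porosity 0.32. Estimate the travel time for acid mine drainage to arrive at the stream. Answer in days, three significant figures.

K = 3.50e-4 m/s × 86400 s/d = 30.24 m/d
Darcy flux q = K·i = 30.24 × 0.013 = 0.3931 m/d
Seepage velocity v = q / n = 0.3931 / 0.32 = 1.229 m/d
t = L / v = 50.1 / 1.229 = 40.78 d

40.8 days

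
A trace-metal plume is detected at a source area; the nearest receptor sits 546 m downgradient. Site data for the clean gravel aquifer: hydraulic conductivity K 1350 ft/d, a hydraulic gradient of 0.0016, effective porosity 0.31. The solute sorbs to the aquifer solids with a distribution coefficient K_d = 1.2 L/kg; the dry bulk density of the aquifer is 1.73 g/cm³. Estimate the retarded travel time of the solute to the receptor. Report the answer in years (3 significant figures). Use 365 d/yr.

K = 1350 ft/d × 0.3048 = 411.5 m/d
q = Ki = 411.5 × 0.0016 = 0.6584 m/d
v = Ki/n = 411.5·0.0016/0.31 = 2.124 m/d
Retardation R = 1 + ρ_b·K_d/n = 1 + 1.73×1.2/0.31 = 7.697
Contaminant velocity v_c = v/R = 2.124/7.697 = 0.2759 m/d
t = L/v_c = 546/0.2759 = 1979 d
   = 1979/365 = 5.42 yr

5.42 years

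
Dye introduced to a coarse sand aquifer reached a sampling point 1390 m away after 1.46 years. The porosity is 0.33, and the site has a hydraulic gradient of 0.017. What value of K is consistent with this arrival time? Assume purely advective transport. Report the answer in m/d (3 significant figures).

t = 1.46 years = 532.9 d
v = L / t = 1390 / 532.9 = 2.608 m/d
K = v · n / i = 2.608 × 0.33 / 0.017 = 50.6 m/d

50.6 m/d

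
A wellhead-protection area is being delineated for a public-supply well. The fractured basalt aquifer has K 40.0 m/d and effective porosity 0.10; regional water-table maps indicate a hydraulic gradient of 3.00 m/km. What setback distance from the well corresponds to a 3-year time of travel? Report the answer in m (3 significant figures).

1310 m

Specific discharge q = 40.0 × 0.0030 = 0.1200 m/d
v = Ki/n = 40.0·0.0030/0.10 = 1.200 m/d
T = 3 yr × 365 = 1095 d
L = v × T = 1.200 × 1095 = 1314 m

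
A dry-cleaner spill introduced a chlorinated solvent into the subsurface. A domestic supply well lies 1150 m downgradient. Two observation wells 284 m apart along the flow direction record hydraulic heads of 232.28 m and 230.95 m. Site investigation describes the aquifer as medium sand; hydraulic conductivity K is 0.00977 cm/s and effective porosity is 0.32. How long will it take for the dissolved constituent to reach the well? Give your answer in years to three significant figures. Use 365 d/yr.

25.5 years

Hydraulic gradient i = (232.28 − 230.95) / 284 = 1.33 / 284 = 0.004683
K = 0.00977 cm/s × 864 = 8.441 m/d
Specific discharge q = 8.441 × 0.004683 = 0.03953 m/d
Seepage velocity v = q / n = 0.03953 / 0.32 = 0.1235 m/d
t = L / v = 1150 / 0.1235 = 9309 d
   = 9309 / 365 = 25.5 yr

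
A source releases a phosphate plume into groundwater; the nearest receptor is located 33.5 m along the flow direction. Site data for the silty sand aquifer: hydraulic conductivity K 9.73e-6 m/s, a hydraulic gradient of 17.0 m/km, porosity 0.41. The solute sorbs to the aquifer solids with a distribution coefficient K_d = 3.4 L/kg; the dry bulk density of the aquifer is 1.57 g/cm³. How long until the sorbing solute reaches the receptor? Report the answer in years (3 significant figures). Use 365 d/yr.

K = 9.73e-6 m/s × 86400 s/d = 0.8407 m/d
Darcy flux q = K·i = 0.8407 × 0.017 = 0.01429 m/d
v_s = q/n_e = 0.01429/0.41 = 0.03486 m/d
Retardation R = 1 + ρ_b·K_d/n = 1 + 1.57×3.4/0.41 = 14.02
Contaminant velocity v_c = v/R = 0.03486/14.02 = 0.002486 m/d
t = L/v_c = 33.5/0.002486 = 13470 d
   = 13470/365 = 36.9 yr

36.9 years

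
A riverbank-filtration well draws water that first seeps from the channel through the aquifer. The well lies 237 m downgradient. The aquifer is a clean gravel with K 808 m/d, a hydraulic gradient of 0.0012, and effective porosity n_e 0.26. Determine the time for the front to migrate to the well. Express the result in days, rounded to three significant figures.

q = Ki = 808 × 0.0012 = 0.9696 m/d
v_s = q/n_e = 0.9696/0.26 = 3.729 m/d
t = L / v = 237 / 3.729 = 63.55 d

63.6 days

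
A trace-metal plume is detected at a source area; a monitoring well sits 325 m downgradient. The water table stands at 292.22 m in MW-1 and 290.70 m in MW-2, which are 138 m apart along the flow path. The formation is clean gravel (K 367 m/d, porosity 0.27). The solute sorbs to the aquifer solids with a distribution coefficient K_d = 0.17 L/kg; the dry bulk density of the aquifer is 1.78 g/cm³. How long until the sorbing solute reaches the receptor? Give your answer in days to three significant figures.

46.0 days

Hydraulic gradient i = (292.22 − 290.70) / 138 = 1.52 / 138 = 0.01101
q = Ki = 367 × 0.01101 = 4.042 m/d
Seepage velocity v = q / n = 4.042 / 0.27 = 14.97 m/d
Retardation R = 1 + ρ_b·K_d/n = 1 + 1.78×0.17/0.27 = 2.121
Contaminant velocity v_c = v/R = 14.97/2.121 = 7.060 m/d
t = L/v_c = 325/7.060 = 46.04 d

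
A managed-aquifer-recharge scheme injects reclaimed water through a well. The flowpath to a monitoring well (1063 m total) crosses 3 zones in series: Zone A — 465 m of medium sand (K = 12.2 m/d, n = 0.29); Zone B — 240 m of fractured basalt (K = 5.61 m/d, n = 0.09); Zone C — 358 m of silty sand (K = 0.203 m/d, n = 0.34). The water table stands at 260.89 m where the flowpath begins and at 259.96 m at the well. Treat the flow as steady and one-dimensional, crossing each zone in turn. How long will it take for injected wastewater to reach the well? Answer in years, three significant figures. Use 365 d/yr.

1510 years

Total head drop ΔH = 260.89 − 259.96 = 0.93 m
Steady 1-D flow in series ⇒ the Darcy flux q is identical in every zone and the zone head losses add (resistances L/K in series).
Σ(L/K) = 465/12.2 + 240/5.61 + 358/0.203 = 38.11 + 42.78 + 1764 = 1844 d
q = ΔH / Σ(L/K) = 0.93 / 1844 = 5.042e-4 m/d (same in every zone)
Zone A: v = q/n = 5.042e-4/0.29 = 0.001739 m/d → t_A = 465/0.001739 = 267400 d
Zone B: v = q/n = 5.042e-4/0.09 = 0.005602 m/d → t_B = 240/0.005602 = 42840 d
Zone C: v = q/n = 5.042e-4/0.34 = 0.001483 m/d → t_C = 358/0.001483 = 241400 d
Total t = 267400 + 42840 + 241400 = 551700 d
   = 551700 / 365 = 1510 yr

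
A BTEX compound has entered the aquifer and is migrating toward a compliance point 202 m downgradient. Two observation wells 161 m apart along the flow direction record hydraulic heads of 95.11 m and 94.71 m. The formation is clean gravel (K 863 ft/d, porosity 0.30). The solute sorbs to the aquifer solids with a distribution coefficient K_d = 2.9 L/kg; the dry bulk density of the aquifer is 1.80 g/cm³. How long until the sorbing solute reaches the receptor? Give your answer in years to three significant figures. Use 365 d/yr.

Hydraulic gradient i = (95.11 − 94.71) / 161 = 0.40 / 161 = 0.002484
K = 863 ft/d × 0.3048 = 263.0 m/d
q = Ki = 263.0 × 0.002484 = 0.6535 m/d
Seepage velocity v = q / n = 0.6535 / 0.30 = 2.178 m/d
Retardation R = 1 + ρ_b·K_d/n = 1 + 1.80×2.9/0.30 = 18.40
Contaminant velocity v_c = v/R = 2.178/18.40 = 0.1184 m/d
t = L/v_c = 202/0.1184 = 1706 d
   = 1706/365 = 4.67 yr

4.67 years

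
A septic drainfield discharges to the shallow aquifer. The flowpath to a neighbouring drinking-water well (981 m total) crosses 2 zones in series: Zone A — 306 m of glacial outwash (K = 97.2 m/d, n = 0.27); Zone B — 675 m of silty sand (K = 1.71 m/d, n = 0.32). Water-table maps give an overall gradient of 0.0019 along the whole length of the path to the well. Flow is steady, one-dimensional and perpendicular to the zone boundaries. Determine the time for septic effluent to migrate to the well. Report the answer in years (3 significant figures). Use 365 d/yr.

175 years

Steady 1-D flow in series ⇒ the Darcy flux q is identical in every zone and the zone head losses add (resistances L/K in series).
Σ(L/K) = 306/97.2 + 675/1.71 = 3.148 + 394.7 = 397.9 d
K_eq = L_total / Σ(L/K) = 981 / 397.9 = 2.466 m/d
q = K_eq · i = 2.466 × 0.0019 = 0.004685 m/d (same in every zone)
Zone A: v = q/n = 0.004685/0.27 = 0.01735 m/d → t_A = 306/0.01735 = 17640 d
Zone B: v = q/n = 0.004685/0.32 = 0.01464 m/d → t_B = 675/0.01464 = 46110 d
Total t = 17640 + 46110 = 63750 d
   = 63750 / 365 = 175 yr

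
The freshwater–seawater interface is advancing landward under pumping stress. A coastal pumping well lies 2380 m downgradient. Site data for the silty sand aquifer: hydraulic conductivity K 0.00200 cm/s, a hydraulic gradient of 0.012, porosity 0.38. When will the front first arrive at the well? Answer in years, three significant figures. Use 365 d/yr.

K = 0.00200 cm/s × 864 = 1.728 m/d
q = Ki = 1.728 × 0.012 = 0.02074 m/d
Average linear velocity = 0.02074 / 0.38 = 0.05457 m/d
t = L / v = 2380 / 0.05457 = 43610 d
   = 43610 / 365 = 119 yr

119 years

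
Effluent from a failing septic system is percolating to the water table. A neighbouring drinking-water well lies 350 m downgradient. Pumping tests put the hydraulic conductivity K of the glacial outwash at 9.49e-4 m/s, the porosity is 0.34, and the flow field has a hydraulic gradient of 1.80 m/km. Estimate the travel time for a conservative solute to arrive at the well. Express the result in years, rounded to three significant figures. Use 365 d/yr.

2.21 years

K = 9.49e-4 m/s × 86400 s/d = 81.99 m/d
q = Ki = 81.99 × 0.0018 = 0.1476 m/d
v = Ki/n = 81.99·0.0018/0.34 = 0.4341 m/d
t = L / v = 350 / 0.4341 = 806.3 d
   = 806.3 / 365 = 2.21 yr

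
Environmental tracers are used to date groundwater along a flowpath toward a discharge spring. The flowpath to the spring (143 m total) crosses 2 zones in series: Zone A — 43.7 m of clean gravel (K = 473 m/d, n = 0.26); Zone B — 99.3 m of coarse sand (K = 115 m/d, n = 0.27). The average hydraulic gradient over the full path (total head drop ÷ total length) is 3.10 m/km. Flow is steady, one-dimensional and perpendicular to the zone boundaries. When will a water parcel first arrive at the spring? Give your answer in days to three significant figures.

82.3 days

Continuity: the same q passes through each zone, so ΔH = q·Σ(L_j/K_j) — the zones act as resistances in series.
Σ(L/K) = 43.7/473 + 99.3/115 = 0.09239 + 0.8635 = 0.9559 d
K_eq = L_total / Σ(L/K) = 143 / 0.9559 = 149.6 m/d
q = K_eq · i = 149.6 × 0.0031 = 0.4638 m/d (same in every zone)
Zone A: v = q/n = 0.4638/0.26 = 1.784 m/d → t_A = 43.7/1.784 = 24.50 d
Zone B: v = q/n = 0.4638/0.27 = 1.718 m/d → t_B = 99.3/1.718 = 57.81 d
Total t = 24.50 + 57.81 = 82.31 d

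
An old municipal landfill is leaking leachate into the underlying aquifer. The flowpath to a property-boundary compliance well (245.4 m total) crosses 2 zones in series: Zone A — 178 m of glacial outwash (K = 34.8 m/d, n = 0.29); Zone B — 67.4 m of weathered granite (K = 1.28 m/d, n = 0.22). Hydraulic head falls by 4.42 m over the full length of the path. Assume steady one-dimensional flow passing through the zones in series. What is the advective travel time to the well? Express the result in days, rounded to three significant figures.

Continuity: the same q passes through each zone, so ΔH = q·Σ(L_j/K_j) — the zones act as resistances in series.
Σ(L/K) = 178/34.8 + 67.4/1.28 = 5.115 + 52.66 = 57.77 d
q = ΔH / Σ(L/K) = 4.42 / 57.77 = 0.07651 m/d (same in every zone)
Zone A: v = q/n = 0.07651/0.29 = 0.2638 m/d → t_A = 178/0.2638 = 674.7 d
Zone B: v = q/n = 0.07651/0.22 = 0.3478 m/d → t_B = 67.4/0.3478 = 193.8 d
Total t = 674.7 + 193.8 = 868.5 d

869 days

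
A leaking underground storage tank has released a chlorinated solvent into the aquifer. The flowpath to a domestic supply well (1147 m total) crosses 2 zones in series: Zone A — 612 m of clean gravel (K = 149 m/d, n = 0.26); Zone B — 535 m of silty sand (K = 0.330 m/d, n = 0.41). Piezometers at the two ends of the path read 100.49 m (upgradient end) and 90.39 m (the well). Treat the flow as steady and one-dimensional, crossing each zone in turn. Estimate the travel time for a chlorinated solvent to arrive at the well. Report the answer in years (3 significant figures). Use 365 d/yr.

Total head drop ΔH = 100.49 − 90.39 = 10.10 m
Steady 1-D flow in series ⇒ the Darcy flux q is identical in every zone and the zone head losses add (resistances L/K in series).
Σ(L/K) = 612/149 + 535/0.330 = 4.107 + 1621 = 1625 d
q = ΔH / Σ(L/K) = 10.10 / 1625 = 0.006214 m/d (same in every zone)
Zone A: v = q/n = 0.006214/0.26 = 0.02390 m/d → t_A = 612/0.02390 = 25610 d
Zone B: v = q/n = 0.006214/0.41 = 0.01516 m/d → t_B = 535/0.01516 = 35300 d
Total t = 25610 + 35300 = 60900 d
   = 60900 / 365 = 167 yr

167 years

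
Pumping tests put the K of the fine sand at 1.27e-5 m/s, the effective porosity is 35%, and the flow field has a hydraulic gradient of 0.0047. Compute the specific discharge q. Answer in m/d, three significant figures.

0.00516 m/d

K = 1.27e-5 m/s × 86400 s/d = 1.097 m/d
q = Ki = 1.097 × 0.0047 = 0.005157 m/d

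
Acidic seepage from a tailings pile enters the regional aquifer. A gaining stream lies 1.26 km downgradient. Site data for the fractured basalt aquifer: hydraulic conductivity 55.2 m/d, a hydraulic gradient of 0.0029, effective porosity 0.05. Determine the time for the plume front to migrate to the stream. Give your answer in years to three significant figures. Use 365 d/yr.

1.08 years

Darcy flux q = K·i = 55.2 × 0.0029 = 0.1601 m/d
Seepage velocity v = q / n = 0.1601 / 0.05 = 3.202 m/d
L = 1.26 km = 1260 m
t = L / v = 1260 / 3.202 = 393.6 d
   = 393.6 / 365 = 1.08 yr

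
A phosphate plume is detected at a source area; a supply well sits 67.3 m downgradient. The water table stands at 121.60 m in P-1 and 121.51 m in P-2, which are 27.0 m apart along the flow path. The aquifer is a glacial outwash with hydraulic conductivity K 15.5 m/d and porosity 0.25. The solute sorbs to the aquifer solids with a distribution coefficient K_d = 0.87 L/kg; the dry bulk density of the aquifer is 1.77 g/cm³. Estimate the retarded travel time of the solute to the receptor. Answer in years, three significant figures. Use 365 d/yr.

Hydraulic gradient i = (121.60 − 121.51) / 27.0 = 0.09 / 27.0 = 0.003333
q = Ki = 15.5 × 0.003333 = 0.05167 m/d
v = Ki/n = 15.5·0.003333/0.25 = 0.2067 m/d
Retardation R = 1 + ρ_b·K_d/n = 1 + 1.77×0.87/0.25 = 7.160
Contaminant velocity v_c = v/R = 0.2067/7.160 = 0.02887 m/d
t = L/v_c = 67.3/0.02887 = 2331 d
   = 2331/365 = 6.39 yr

6.39 years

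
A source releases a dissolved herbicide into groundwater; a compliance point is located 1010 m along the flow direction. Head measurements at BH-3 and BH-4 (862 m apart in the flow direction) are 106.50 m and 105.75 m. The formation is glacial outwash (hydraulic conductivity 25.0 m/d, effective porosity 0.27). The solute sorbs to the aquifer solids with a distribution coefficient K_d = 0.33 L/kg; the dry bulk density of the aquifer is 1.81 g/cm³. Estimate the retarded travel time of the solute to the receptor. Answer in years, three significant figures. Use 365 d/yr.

110 years

Hydraulic gradient i = (106.50 − 105.75) / 862 = 0.75 / 862 = 8.701e-4
q = Ki = 25.0 × 8.701e-4 = 0.02175 m/d
Average linear velocity = 0.02175 / 0.27 = 0.08056 m/d
Retardation R = 1 + ρ_b·K_d/n = 1 + 1.81×0.33/0.27 = 3.212
Contaminant velocity v_c = v/R = 0.08056/3.212 = 0.02508 m/d
t = L/v_c = 1010/0.02508 = 40270 d
   = 40270/365 = 110 yr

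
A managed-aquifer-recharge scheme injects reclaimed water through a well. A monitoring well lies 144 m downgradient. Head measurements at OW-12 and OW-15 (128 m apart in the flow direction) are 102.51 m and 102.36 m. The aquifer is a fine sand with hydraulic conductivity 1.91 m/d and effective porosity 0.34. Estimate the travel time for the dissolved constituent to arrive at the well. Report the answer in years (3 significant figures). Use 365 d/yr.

59.9 years

Hydraulic gradient i = (102.51 − 102.36) / 128 = 0.15 / 128 = 0.001172
q = Ki = 1.91 × 0.001172 = 0.002238 m/d
Seepage velocity v = q / n = 0.002238 / 0.34 = 0.006583 m/d
t = L / v = 144 / 0.006583 = 21870 d
   = 21870 / 365 = 59.9 yr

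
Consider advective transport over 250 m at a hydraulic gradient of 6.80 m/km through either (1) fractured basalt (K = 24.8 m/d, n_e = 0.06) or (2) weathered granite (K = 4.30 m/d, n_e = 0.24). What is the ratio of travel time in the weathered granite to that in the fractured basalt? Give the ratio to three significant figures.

Unit 1 (fractured basalt): v = 24.8×0.0068/0.06 = 2.811 m/d, t = 250/2.811 = 88.95 d
Unit 2 (weathered granite): v = 4.30×0.0068/0.24 = 0.1218 m/d, t = 250/0.1218 = 2052 d
t(weathered granite) / t(fractured basalt) = 2052/88.95 = 23.1

23.1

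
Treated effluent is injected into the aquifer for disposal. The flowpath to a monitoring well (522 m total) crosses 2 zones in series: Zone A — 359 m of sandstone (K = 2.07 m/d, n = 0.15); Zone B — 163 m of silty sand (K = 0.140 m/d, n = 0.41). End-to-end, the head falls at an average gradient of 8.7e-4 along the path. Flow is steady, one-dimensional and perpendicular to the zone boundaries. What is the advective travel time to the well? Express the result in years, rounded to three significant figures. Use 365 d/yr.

974 years

Steady 1-D flow in series ⇒ the Darcy flux q is identical in every zone and the zone head losses add (resistances L/K in series).
Σ(L/K) = 359/2.07 + 163/0.140 = 173.4 + 1164 = 1338 d
K_eq = L_total / Σ(L/K) = 522 / 1338 = 0.3902 m/d
q = K_eq · i = 0.3902 × 8.7e-4 = 3.395e-4 m/d (same in every zone)
Zone A: v = q/n = 3.395e-4/0.15 = 0.002263 m/d → t_A = 359/0.002263 = 158600 d
Zone B: v = q/n = 3.395e-4/0.41 = 8.280e-4 m/d → t_B = 163/8.280e-4 = 196900 d
Total t = 158600 + 196900 = 355500 d
   = 355500 / 365 = 974 yr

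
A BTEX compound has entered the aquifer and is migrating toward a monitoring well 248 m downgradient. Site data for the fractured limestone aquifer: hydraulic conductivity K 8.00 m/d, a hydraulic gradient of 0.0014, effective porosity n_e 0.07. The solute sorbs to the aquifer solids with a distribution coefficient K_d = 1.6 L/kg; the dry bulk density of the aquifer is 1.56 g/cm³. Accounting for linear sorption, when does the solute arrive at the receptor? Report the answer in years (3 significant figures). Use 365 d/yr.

Darcy flux q = K·i = 8.00 × 0.0014 = 0.01120 m/d
Seepage velocity v = q / n = 0.01120 / 0.07 = 0.1600 m/d
Retardation R = 1 + ρ_b·K_d/n = 1 + 1.56×1.6/0.07 = 36.66
Contaminant velocity v_c = v/R = 0.1600/36.66 = 0.004365 m/d
t = L/v_c = 248/0.004365 = 56820 d
   = 56820/365 = 156 yr

156 years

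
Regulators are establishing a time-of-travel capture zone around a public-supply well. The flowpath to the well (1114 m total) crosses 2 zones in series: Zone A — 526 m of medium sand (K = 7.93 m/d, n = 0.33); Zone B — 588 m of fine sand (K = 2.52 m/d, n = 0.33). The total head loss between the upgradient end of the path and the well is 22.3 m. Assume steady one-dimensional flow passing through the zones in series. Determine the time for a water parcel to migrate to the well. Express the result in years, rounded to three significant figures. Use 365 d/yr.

Steady 1-D flow in series ⇒ the Darcy flux q is identical in every zone and the zone head losses add (resistances L/K in series).
Σ(L/K) = 526/7.93 + 588/2.52 = 66.33 + 233.3 = 299.7 d
q = ΔH / Σ(L/K) = 22.3 / 299.7 = 0.07442 m/d (same in every zone)
Zone A: v = q/n = 0.07442/0.33 = 0.2255 m/d → t_A = 526/0.2255 = 2333 d
Zone B: v = q/n = 0.07442/0.33 = 0.2255 m/d → t_B = 588/0.2255 = 2607 d
Total t = 2333 + 2607 = 4940 d
   = 4940 / 365 = 13.5 yr

13.5 years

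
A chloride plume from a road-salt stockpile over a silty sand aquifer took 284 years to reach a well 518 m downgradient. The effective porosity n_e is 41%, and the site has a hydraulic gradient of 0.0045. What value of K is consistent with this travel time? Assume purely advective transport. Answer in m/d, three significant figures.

t = 284 years = 103700 d
v = L / t = 518 / 103700 = 0.004997 m/d
K = v · n / i = 0.004997 × 0.41 / 0.0045 = 0.455 m/d

0.455 m/d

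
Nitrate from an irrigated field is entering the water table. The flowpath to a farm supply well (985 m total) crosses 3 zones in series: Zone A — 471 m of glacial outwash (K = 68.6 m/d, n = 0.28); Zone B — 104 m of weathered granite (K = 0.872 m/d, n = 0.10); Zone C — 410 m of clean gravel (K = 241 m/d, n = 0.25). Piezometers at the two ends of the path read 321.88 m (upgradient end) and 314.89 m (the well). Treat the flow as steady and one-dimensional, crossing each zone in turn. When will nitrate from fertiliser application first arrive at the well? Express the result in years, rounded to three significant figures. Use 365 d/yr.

12.3 years

Total head drop ΔH = 321.88 − 314.89 = 6.99 m
Continuity: the same q passes through each zone, so ΔH = q·Σ(L_j/K_j) — the zones act as resistances in series.
Σ(L/K) = 471/68.6 + 104/0.872 + 410/241 = 6.866 + 119.3 + 1.701 = 127.8 d
q = ΔH / Σ(L/K) = 6.99 / 127.8 = 0.05468 m/d (same in every zone)
Zone A: v = q/n = 0.05468/0.28 = 0.1953 m/d → t_A = 471/0.1953 = 2412 d
Zone B: v = q/n = 0.05468/0.10 = 0.5468 m/d → t_B = 104/0.5468 = 190.2 d
Zone C: v = q/n = 0.05468/0.25 = 0.2187 m/d → t_C = 410/0.2187 = 1875 d
Total t = 2412 + 190.2 + 1875 = 4477 d
   = 4477 / 365 = 12.3 yr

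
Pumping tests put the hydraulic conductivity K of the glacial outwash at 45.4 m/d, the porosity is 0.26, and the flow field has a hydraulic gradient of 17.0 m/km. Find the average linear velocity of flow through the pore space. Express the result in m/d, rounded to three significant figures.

Darcy flux q = K·i = 45.4 × 0.017 = 0.7718 m/d
v = Ki/n = 45.4·0.017/0.26 = 2.968 m/d

2.97 m/d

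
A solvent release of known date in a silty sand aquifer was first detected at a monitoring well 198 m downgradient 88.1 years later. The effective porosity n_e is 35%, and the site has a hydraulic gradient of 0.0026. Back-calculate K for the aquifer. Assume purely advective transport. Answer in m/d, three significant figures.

0.829 m/d

t = 88.1 years = 32160 d
v = L / t = 198 / 32160 = 0.006157 m/d
K = v · n / i = 0.006157 × 0.35 / 0.0026 = 0.829 m/d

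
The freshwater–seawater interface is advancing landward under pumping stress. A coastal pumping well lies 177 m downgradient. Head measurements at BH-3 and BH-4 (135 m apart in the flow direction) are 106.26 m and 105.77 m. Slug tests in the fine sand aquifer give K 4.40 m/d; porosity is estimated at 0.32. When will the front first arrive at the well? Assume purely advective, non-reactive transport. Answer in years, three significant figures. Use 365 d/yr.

9.72 years

Hydraulic gradient i = (106.26 − 105.77) / 135 = 0.49 / 135 = 0.003630
Specific discharge q = 4.40 × 0.003630 = 0.01597 m/d
Seepage velocity v = q / n = 0.01597 / 0.32 = 0.04991 m/d
t = L / v = 177 / 0.04991 = 3547 d
   = 3547 / 365 = 9.72 yr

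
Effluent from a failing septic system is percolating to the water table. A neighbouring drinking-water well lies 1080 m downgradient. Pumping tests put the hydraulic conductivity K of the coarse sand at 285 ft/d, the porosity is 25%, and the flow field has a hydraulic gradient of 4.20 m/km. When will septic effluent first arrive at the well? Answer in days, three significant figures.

740 days

K = 285 ft/d × 0.3048 = 86.87 m/d
Darcy flux q = K·i = 86.87 × 0.0042 = 0.3648 m/d
v_s = q/n_e = 0.3648/0.25 = 1.459 m/d
t = L / v = 1080 / 1.459 = 740.0 d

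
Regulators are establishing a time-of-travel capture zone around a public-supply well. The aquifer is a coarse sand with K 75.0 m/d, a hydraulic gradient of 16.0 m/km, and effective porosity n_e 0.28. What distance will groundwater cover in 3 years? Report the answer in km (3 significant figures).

4.69 km

q = Ki = 75.0 × 0.016 = 1.200 m/d
Seepage velocity v = q / n = 1.200 / 0.28 = 4.286 m/d
T = 3 yr × 365 = 1095 d
L = v × T = 4.286 × 1095 = 4693 m
   = 4.69 km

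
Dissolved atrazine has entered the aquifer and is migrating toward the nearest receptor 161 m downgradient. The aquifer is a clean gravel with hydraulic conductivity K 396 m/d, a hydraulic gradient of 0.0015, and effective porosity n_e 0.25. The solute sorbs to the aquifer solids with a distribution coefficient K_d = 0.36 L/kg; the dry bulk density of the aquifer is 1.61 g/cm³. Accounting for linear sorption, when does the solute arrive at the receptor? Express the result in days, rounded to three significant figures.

225 days

q = Ki = 396 × 0.0015 = 0.5940 m/d
v = Ki/n = 396·0.0015/0.25 = 2.376 m/d
Retardation R = 1 + ρ_b·K_d/n = 1 + 1.61×0.36/0.25 = 3.318
Contaminant velocity v_c = v/R = 2.376/3.318 = 0.7160 m/d
t = L/v_c = 161/0.7160 = 224.9 d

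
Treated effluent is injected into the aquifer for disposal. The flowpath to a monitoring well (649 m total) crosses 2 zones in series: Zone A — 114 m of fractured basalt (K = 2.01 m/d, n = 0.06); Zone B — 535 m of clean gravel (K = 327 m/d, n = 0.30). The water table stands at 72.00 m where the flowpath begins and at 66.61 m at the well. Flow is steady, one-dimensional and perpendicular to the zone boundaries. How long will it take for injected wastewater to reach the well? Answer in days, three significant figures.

Total head drop ΔH = 72.00 − 66.61 = 5.39 m
Continuity: the same q passes through each zone, so ΔH = q·Σ(L_j/K_j) — the zones act as resistances in series.
Σ(L/K) = 114/2.01 + 535/327 = 56.72 + 1.636 = 58.35 d
q = ΔH / Σ(L/K) = 5.39 / 58.35 = 0.09237 m/d (same in every zone)
Zone A: v = q/n = 0.09237/0.06 = 1.539 m/d → t_A = 114/1.539 = 74.05 d
Zone B: v = q/n = 0.09237/0.30 = 0.3079 m/d → t_B = 535/0.3079 = 1738 d
Total t = 74.05 + 1738 = 1812 d

1810 days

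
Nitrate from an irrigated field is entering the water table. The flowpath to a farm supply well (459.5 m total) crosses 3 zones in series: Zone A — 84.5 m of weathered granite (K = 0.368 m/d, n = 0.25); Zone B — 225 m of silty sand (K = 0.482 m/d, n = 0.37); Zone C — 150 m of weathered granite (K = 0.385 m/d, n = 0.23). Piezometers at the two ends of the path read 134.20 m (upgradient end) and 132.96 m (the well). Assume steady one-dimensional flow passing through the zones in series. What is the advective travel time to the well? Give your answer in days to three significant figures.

Total head drop ΔH = 134.20 − 132.96 = 1.24 m
Continuity: the same q passes through each zone, so ΔH = q·Σ(L_j/K_j) — the zones act as resistances in series.
Σ(L/K) = 84.5/0.368 + 225/0.482 + 150/0.385 = 229.6 + 466.8 + 389.6 = 1086 d
q = ΔH / Σ(L/K) = 1.24 / 1086 = 0.001142 m/d (same in every zone)
Zone A: v = q/n = 0.001142/0.25 = 0.004567 m/d → t_A = 84.5/0.004567 = 18500 d
Zone B: v = q/n = 0.001142/0.37 = 0.003086 m/d → t_B = 225/0.003086 = 72910 d
Zone C: v = q/n = 0.001142/0.23 = 0.004964 m/d → t_C = 150/0.004964 = 30220 d
Total t = 18500 + 72910 + 30220 = 121600 d

122000 days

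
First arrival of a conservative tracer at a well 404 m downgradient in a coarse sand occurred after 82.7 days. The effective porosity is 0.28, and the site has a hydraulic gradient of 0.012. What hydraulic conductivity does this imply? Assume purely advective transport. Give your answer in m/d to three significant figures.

114 m/d

v = L / t = 404 / 82.7 = 4.885 m/d
K = v · n / i = 4.885 × 0.28 / 0.012 = 114 m/d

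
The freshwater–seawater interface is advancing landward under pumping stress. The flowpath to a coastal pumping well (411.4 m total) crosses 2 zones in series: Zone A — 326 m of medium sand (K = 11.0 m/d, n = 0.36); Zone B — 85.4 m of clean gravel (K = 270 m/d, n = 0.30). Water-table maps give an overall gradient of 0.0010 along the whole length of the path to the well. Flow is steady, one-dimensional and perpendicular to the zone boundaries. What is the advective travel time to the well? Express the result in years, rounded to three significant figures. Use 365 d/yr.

28.5 years

Steady 1-D flow in series ⇒ the Darcy flux q is identical in every zone and the zone head losses add (resistances L/K in series).
Σ(L/K) = 326/11.0 + 85.4/270 = 29.64 + 0.3163 = 29.95 d
K_eq = L_total / Σ(L/K) = 411.4 / 29.95 = 13.74 m/d
q = K_eq · i = 13.74 × 0.0010 = 0.01374 m/d (same in every zone)
Zone A: v = q/n = 0.01374/0.36 = 0.03815 m/d → t_A = 326/0.03815 = 8545 d
Zone B: v = q/n = 0.01374/0.30 = 0.04578 m/d → t_B = 85.4/0.04578 = 1865 d
Total t = 8545 + 1865 = 10410 d
   = 10410 / 365 = 28.5 yr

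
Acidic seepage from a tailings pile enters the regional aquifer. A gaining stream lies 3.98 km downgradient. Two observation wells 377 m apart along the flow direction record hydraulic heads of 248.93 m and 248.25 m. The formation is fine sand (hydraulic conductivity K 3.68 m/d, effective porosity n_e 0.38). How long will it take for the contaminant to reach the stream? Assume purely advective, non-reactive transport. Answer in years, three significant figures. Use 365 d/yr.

624 years

Hydraulic gradient i = (248.93 − 248.25) / 377 = 0.68 / 377 = 0.001804
q = Ki = 3.68 × 0.001804 = 0.006638 m/d
Average linear velocity = 0.006638 / 0.38 = 0.01747 m/d
L = 3.98 km = 3980 m
t = L / v = 3980 / 0.01747 = 227900 d
   = 227900 / 365 = 624 yr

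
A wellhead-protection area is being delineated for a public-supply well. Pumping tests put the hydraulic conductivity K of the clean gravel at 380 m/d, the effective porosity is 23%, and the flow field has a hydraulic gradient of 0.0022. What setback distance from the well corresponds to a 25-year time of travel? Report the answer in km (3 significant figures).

33.2 km

Darcy flux q = K·i = 380 × 0.0022 = 0.8360 m/d
Seepage velocity v = q / n = 0.8360 / 0.23 = 3.635 m/d
T = 25 yr × 365 = 9125 d
L = v × T = 3.635 × 9125 = 33170 m
   = 33.2 km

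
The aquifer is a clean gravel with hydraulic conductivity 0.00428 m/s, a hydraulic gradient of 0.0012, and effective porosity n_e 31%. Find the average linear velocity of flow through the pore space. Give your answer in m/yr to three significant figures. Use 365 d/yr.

K = 0.00428 m/s × 86400 s/d = 369.8 m/d
Darcy flux q = K·i = 369.8 × 0.0012 = 0.4438 m/d
v_s = q/n_e = 0.4438/0.31 = 1.431 m/d
   = 1.431 × 365 = 522 m/yr

522 m/yr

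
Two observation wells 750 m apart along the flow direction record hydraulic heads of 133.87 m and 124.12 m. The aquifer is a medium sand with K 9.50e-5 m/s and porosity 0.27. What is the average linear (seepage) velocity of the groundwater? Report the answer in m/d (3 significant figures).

Hydraulic gradient i = (133.87 − 124.12) / 750 = 9.75 / 750 = 0.01300
K = 9.50e-5 m/s × 86400 s/d = 8.208 m/d
Specific discharge q = 8.208 × 0.01300 = 0.1067 m/d
Seepage velocity v = q / n = 0.1067 / 0.27 = 0.3952 m/d

0.395 m/d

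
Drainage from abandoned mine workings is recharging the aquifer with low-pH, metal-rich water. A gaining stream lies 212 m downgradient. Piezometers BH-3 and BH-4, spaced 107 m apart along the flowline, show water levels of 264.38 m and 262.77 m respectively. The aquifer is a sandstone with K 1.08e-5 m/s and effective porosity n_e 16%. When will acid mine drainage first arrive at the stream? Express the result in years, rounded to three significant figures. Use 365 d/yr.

Hydraulic gradient i = (264.38 − 262.77) / 107 = 1.61 / 107 = 0.01505
K = 1.08e-5 m/s × 86400 s/d = 0.9331 m/d
Darcy flux q = K·i = 0.9331 × 0.01505 = 0.01404 m/d
v = Ki/n = 0.9331·0.01505/0.16 = 0.08775 m/d
t = L / v = 212 / 0.08775 = 2416 d
   = 2416 / 365 = 6.62 yr

6.62 years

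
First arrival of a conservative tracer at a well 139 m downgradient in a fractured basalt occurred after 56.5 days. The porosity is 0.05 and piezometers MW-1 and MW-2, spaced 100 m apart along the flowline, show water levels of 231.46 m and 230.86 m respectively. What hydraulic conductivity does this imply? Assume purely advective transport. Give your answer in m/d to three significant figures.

Hydraulic gradient i = (231.46 − 230.86) / 100 = 0.60 / 100 = 0.006000
v = L / t = 139 / 56.5 = 2.460 m/d
K = v · n / i = 2.460 × 0.05 / 0.006000 = 20.5 m/d

20.5 m/d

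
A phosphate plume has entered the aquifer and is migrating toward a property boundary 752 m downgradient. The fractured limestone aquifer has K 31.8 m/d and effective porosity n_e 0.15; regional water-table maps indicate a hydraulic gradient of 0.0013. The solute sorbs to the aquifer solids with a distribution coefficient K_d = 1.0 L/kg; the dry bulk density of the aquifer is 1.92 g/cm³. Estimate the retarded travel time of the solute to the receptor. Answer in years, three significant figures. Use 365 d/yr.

103 years

Specific discharge q = 31.8 × 0.0013 = 0.04134 m/d
Average linear velocity = 0.04134 / 0.15 = 0.2756 m/d
Retardation R = 1 + ρ_b·K_d/n = 1 + 1.92×1.0/0.15 = 13.80
Contaminant velocity v_c = v/R = 0.2756/13.80 = 0.01997 m/d
t = L/v_c = 752/0.01997 = 37650 d
   = 37650/365 = 103 yr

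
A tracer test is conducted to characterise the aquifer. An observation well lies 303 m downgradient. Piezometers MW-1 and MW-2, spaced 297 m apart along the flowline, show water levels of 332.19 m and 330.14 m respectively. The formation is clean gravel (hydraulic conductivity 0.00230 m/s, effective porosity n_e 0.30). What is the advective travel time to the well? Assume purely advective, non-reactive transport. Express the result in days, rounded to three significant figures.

Hydraulic gradient i = (332.19 − 330.14) / 297 = 2.05 / 297 = 0.006902
K = 0.00230 m/s × 86400 s/d = 198.7 m/d
Darcy flux q = K·i = 198.7 × 0.006902 = 1.372 m/d
Average linear velocity = 1.372 / 0.30 = 4.572 m/d
t = L / v = 303 / 4.572 = 66.27 d

66.3 days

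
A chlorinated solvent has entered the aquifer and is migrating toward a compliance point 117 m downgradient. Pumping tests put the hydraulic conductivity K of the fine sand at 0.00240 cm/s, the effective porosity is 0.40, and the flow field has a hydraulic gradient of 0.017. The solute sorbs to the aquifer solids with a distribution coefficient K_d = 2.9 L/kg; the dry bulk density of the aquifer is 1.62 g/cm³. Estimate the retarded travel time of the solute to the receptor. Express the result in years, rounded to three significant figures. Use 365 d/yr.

46.4 years

K = 0.00240 cm/s × 864 = 2.074 m/d
Darcy flux q = K·i = 2.074 × 0.017 = 0.03525 m/d
v_s = q/n_e = 0.03525/0.40 = 0.08813 m/d
Retardation R = 1 + ρ_b·K_d/n = 1 + 1.62×2.9/0.40 = 12.75
Contaminant velocity v_c = v/R = 0.08813/12.75 = 0.006915 m/d
t = L/v_c = 117/0.006915 = 16920 d
   = 16920/365 = 46.4 yr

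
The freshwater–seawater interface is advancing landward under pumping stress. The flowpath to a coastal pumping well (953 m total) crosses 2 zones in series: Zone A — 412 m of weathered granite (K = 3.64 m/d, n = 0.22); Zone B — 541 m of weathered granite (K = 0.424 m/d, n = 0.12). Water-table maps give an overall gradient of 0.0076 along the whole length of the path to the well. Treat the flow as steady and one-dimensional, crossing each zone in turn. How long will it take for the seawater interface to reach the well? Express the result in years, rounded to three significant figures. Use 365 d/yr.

Continuity: the same q passes through each zone, so ΔH = q·Σ(L_j/K_j) — the zones act as resistances in series.
Σ(L/K) = 412/3.64 + 541/0.424 = 113.2 + 1276 = 1389 d
K_eq = L_total / Σ(L/K) = 953 / 1389 = 0.6860 m/d
q = K_eq · i = 0.6860 × 0.0076 = 0.005214 m/d (same in every zone)
Zone A: v = q/n = 0.005214/0.22 = 0.02370 m/d → t_A = 412/0.02370 = 17380 d
Zone B: v = q/n = 0.005214/0.12 = 0.04345 m/d → t_B = 541/0.04345 = 12450 d
Total t = 17380 + 12450 = 29840 d
   = 29840 / 365 = 81.7 yr

81.7 years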